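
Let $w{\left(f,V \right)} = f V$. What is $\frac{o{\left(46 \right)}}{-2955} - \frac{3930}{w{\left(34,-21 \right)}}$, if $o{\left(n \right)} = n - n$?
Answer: $\frac{655}{119} \approx 5.5042$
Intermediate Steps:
$o{\left(n \right)} = 0$
$w{\left(f,V \right)} = V f$
$\frac{o{\left(46 \right)}}{-2955} - \frac{3930}{w{\left(34,-21 \right)}} = \frac{0}{-2955} - \frac{3930}{\left(-21\right) 34} = 0 \left(- \frac{1}{2955}\right) - \frac{3930}{-714} = 0 - - \frac{655}{119} = 0 + \frac{655}{119} = \frac{655}{119}$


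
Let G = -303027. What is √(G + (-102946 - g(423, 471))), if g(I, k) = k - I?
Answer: I*√406021 ≈ 637.2*I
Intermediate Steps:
√(G + (-102946 - g(423, 471))) = √(-303027 + (-102946 - (471 - 1*423))) = √(-303027 + (-102946 - (471 - 423))) = √(-303027 + (-102946 - 1*48)) = √(-303027 + (-102946 - 48)) = √(-303027 - 102994) = √(-406021) = I*√406021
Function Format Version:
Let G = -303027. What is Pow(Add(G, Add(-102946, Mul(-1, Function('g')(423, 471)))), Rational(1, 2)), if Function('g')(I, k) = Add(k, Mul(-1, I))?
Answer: Mul(I, Pow(406021, Rational(1, 2))) ≈ Mul(637.20, I)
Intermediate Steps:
Pow(Add(G, Add(-102946, Mul(-1, Function('g')(423, 471)))), Rational(1, 2)) = Pow(Add(-303027, Add(-102946, Mul(-1, Add(471, Mul(-1, 423))))), Rational(1, 2)) = Pow(Add(-303027, Add(-102946, Mul(-1, Add(471, -423)))), Rational(1, 2)) = Pow(Add(-303027, Add(-102946, Mul(-1, 48))), Rational(1, 2)) = Pow(Add(-303027, Add(-102946, -48)), Rational(1, 2)) = Pow(Add(-303027, -102994), Rational(1, 2)) = Pow(-406021, Rational(1, 2)) = Mul(I, Pow(406021, Rational(1, 2)))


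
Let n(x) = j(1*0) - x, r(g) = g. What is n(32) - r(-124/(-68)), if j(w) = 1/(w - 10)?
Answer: -5767/170 ≈ -33.924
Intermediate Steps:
j(w) = 1/(-10 + w)
n(x) = -1/10 - x (n(x) = 1/(-10 + 1*0) - x = 1/(-10 + 0) - x = 1/(-10) - x = -1/10 - x)
n(32) - r(-124/(-68)) = (-1/10 - 1*32) - (-124)/(-68) = (-1/10 - 32) - (-124)*(-1)/68 = -321/10 - 1*31/17 = -321/10 - 31/17 = -5767/170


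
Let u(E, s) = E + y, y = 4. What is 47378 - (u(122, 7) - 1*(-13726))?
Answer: 33526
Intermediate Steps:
u(E, s) = 4 + E (u(E, s) = E + 4 = 4 + E)
47378 - (u(122, 7) - 1*(-13726)) = 47378 - ((4 + 122) - 1*(-13726)) = 47378 - (126 + 13726) = 47378 - 1*13852 = 47378 - 13852 = 33526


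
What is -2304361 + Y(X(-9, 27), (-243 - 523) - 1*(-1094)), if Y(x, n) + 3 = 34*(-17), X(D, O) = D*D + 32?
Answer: -2304942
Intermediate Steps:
X(D, O) = 32 + D**2 (X(D, O) = D**2 + 32 = 32 + D**2)
Y(x, n) = -581 (Y(x, n) = -3 + 34*(-17) = -3 - 578 = -581)
-2304361 + Y(X(-9, 27), (-243 - 523) - 1*(-1094)) = -2304361 - 581 = -2304942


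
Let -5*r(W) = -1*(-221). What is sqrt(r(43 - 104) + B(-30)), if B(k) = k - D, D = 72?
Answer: I*sqrt(3655)/5 ≈ 12.091*I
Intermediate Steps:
r(W) = -221/5 (r(W) = -(-1)*(-221)/5 = -1/5*221 = -221/5)
B(k) = -72 + k (B(k) = k - 1*72 = k - 72 = -72 + k)
sqrt(r(43 - 104) + B(-30)) = sqrt(-221/5 + (-72 - 30)) = sqrt(-221/5 - 102) = sqrt(-731/5) = I*sqrt(3655)/5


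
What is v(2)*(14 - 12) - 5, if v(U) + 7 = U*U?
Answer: -11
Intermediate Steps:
v(U) = -7 + U**2 (v(U) = -7 + U*U = -7 + U**2)
v(2)*(14 - 12) - 5 = (-7 + 2**2)*(14 - 12) - 5 = (-7 + 4)*2 - 5 = -3*2 - 5 = -6 - 5 = -11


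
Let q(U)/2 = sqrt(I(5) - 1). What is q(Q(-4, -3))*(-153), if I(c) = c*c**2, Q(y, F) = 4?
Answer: -612*sqrt(31) ≈ -3407.5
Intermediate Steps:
I(c) = c**3
q(U) = 4*sqrt(31) (q(U) = 2*sqrt(5**3 - 1) = 2*sqrt(125 - 1) = 2*sqrt(124) = 2*(2*sqrt(31)) = 4*sqrt(31))
q(Q(-4, -3))*(-153) = (4*sqrt(31))*(-153) = -612*sqrt(31)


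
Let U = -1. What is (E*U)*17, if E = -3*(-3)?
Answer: -153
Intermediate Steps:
E = 9
(E*U)*17 = (9*(-1))*17 = -9*17 = -153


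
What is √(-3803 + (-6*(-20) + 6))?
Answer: I*√3677 ≈ 60.638*I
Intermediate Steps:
√(-3803 + (-6*(-20) + 6)) = √(-3803 + (120 + 6)) = √(-3803 + 126) = √(-3677) = I*√3677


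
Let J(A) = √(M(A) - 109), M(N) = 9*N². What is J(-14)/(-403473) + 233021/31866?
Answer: 233021/31866 - √1655/403473 ≈ 7.3124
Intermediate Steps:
J(A) = √(-109 + 9*A²) (J(A) = √(9*A² - 109) = √(-109 + 9*A²))
J(-14)/(-403473) + 233021/31866 = √(-109 + 9*(-14)²)/(-403473) + 233021/31866 = √(-109 + 9*196)*(-1/403473) + 233021*(1/31866) = √(-109 + 1764)*(-1/403473) + 233021/31866 = √1655*(-1/403473) + 233021/31866 = -√1655/403473 + 233021/31866 = 233021/31866 - √1655/403473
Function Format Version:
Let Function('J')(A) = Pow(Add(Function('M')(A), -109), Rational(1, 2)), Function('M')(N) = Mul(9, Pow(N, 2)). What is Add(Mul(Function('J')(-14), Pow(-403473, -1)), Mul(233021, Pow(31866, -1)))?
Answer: Add(Rational(233021, 31866), Mul(Rational(-1, 403473), Pow(1655, Rational(1, 2)))) ≈ 7.3124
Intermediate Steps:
Function('J')(A) = Pow(Add(-109, Mul(9, Pow(A, 2))), Rational(1, 2)) (Function('J')(A) = Pow(Add(Mul(9, Pow(A, 2)), -109), Rational(1, 2)) = Pow(Add(-109, Mul(9, Pow(A, 2))), Rational(1, 2)))
Add(Mul(Function('J')(-14), Pow(-403473, -1)), Mul(233021, Pow(31866, -1))) = Add(Mul(Pow(Add(-109, Mul(9, Pow(-14, 2))), Rational(1, 2)), Pow(-403473, -1)), Mul(233021, Pow(31866, -1))) = Add(Mul(Pow(Add(-109, Mul(9, 196)), Rational(1, 2)), Rational(-1, 403473)), Mul(233021, Rational(1, 31866))) = Add(Mul(Pow(Add(-109, 1764), Rational(1, 2)), Rational(-1, 403473)), Rational(233021, 31866)) = Add(Mul(Pow(1655, Rational(1, 2)), Rational(-1, 403473)), Rational(233021, 31866)) = Add(Mul(Rational(-1, 403473), Pow(1655, Rational(1, 2))), Rational(233021, 31866)) = Add(Rational(233021, 31866), Mul(Rational(-1, 403473), Pow(1655, Rational(1, 2))))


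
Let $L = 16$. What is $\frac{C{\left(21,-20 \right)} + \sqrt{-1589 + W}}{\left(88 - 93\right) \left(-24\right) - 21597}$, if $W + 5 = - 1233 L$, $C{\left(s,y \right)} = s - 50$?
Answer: $\frac{29}{21477} - \frac{i \sqrt{21322}}{21477} \approx 0.0013503 - 0.0067989 i$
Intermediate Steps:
$C{\left(s,y \right)} = -50 + s$
$W = -19733$ ($W = -5 - 19728 = -19733$)
$\frac{C{\left(21,-20 \right)} + \sqrt{-1589 + W}}{\left(88 - 93\right) \left(-24\right) - 21597} = \frac{\left(-50 + 21\right) + \sqrt{-1589 - 19733}}{\left(88 - 93\right) \left(-24\right) - 21597} = \frac{-29 + \sqrt{-21322}}{\left(-5\right) \left(-24\right) - 21597} = \frac{-29 + i \sqrt{21322}}{120 - 21597} = \frac{-29 + i \sqrt{21322}}{-21477} = \left(-29 + i \sqrt{21322}\right) \left(- \frac{1}{21477}\right) = \frac{29}{21477} - \frac{i \sqrt{21322}}{21477}$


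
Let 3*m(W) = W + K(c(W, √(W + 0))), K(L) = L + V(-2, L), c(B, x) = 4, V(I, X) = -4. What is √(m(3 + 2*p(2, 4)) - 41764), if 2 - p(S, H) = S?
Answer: I*√41763 ≈ 204.36*I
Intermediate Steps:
p(S, H) = 2 - S
K(L) = -4 + L (K(L) = L - 4 = -4 + L)
m(W) = W/3 (m(W) = (W + (-4 + 4))/3 = (W + 0)/3 = W/3)
√(m(3 + 2*p(2, 4)) - 41764) = √((3 + 2*(2 - 1*2))/3 - 41764) = √((3 + 2*(2 - 2))/3 - 41764) = √((3 + 2*0)/3 - 41764) = √((3 + 0)/3 - 41764) = √((⅓)*3 - 41764) = √(1 - 41764) = √(-41763) = I*√41763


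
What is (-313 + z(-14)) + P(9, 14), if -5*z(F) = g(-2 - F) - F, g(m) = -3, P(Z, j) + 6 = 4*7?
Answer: -1466/5 ≈ -293.20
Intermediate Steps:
P(Z, j) = 22 (P(Z, j) = -6 + 4*7 = -6 + 28 = 22)
z(F) = ⅗ + F/5 (z(F) = -(-3 - F)/5 = ⅗ + F/5)
(-313 + z(-14)) + P(9, 14) = (-313 + (⅗ + (⅕)*(-14))) + 22 = (-313 + (⅗ - 14/5)) + 22 = (-313 - 11/5) + 22 = -1576/5 + 22 = -1466/5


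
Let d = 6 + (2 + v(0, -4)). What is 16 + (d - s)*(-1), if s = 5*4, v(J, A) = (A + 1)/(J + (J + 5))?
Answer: 143/5 ≈ 28.600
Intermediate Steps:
v(J, A) = (1 + A)/(5 + 2*J) (v(J, A) = (1 + A)/(J + (5 + J)) = (1 + A)/(5 + 2*J))
s = 20
d = 37/5 (d = 6 + (2 + (1 - 4)/(5 + 2*0)) = 6 + (2 - 3/(5 + 0)) = 6 + (2 - 3/5) = 6 + 7/5 = 37/5 ≈ 7.4000)
16 + (d - s)*(-1) = 16 + (37/5 - 1*20)*(-1) = 16 + (37/5 - 20)*(-1) = 16 - 63/5*(-1) = 16 + 63/5 = 143/5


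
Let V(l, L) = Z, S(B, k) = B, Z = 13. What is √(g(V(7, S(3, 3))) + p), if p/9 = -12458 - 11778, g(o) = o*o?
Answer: I*√217955 ≈ 466.86*I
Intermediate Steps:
V(l, L) = 13
g(o) = o²
p = -218124 (p = 9*(-12458 - 11778) = 9*(-24236) = -218124)
√(g(V(7, S(3, 3))) + p) = √(13² - 218124) = √(169 - 218124) = √(-217955) = I*√217955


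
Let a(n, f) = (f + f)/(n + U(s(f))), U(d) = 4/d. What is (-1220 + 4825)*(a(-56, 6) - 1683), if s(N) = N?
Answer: -503643735/83 ≈ -6.0680e+6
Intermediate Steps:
a(n, f) = 2*f/(n + 4/f) (a(n, f) = (f + f)/(n + 4/f) = (2*f)/(n + 4/f) = 2*f/(n + 4/f))
(-1220 + 4825)*(a(-56, 6) - 1683) = (-1220 + 4825)*(2*6²/(4 + 6*(-56)) - 1683) = 3605*(2*36/(4 - 336) - 1683) = 3605*(2*36/(-332) - 1683) = 3605*(2*36*(-1/332) - 1683) = 3605*(-18/83 - 1683) = 3605*(-139707/83) = -503643735/83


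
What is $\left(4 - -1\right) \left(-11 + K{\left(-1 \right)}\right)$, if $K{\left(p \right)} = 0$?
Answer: $-55$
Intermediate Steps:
$\left(4 - -1\right) \left(-11 + K{\left(-1 \right)}\right) = \left(4 - -1\right) \left(-11 + 0\right) = \left(4 + 1\right) \left(-11\right) = 5 \left(-11\right) = -55$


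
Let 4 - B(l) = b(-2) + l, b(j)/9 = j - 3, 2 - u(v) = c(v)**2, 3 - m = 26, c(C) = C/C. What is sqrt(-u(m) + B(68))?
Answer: 2*I*sqrt(5) ≈ 4.4721*I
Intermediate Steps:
c(C) = 1
m = -23 (m = 3 - 1*26 = 3 - 26 = -23)
u(v) = 1 (u(v) = 2 - 1*1**2 = 2 - 1*1 = 2 - 1 = 1)
b(j) = -27 + 9*j (b(j) = 9*(j - 3) = 9*(-3 + j) = -27 + 9*j)
B(l) = 49 - l (B(l) = 4 - ((-27 + 9*(-2)) + l) = 4 - ((-27 - 18) + l) = 4 - (-45 + l) = 4 + (45 - l) = 49 - l)
sqrt(-u(m) + B(68)) = sqrt(-1*1 + (49 - 1*68)) = sqrt(-1 + (49 - 68)) = sqrt(-1 - 19) = sqrt(-20) = 2*I*sqrt(5)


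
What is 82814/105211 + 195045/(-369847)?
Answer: 10107629963/38911972717 ≈ 0.25976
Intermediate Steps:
82814/105211 + 195045/(-369847) = 82814*(1/105211) + 195045*(-1/369847) = 82814/105211 - 195045/369847 = 10107629963/38911972717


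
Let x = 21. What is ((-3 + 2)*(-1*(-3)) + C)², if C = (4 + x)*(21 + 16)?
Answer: 850084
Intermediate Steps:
C = 925 (C = (4 + 21)*(21 + 16) = 25*37 = 925)
((-3 + 2)*(-1*(-3)) + C)² = ((-3 + 2)*(-1*(-3)) + 925)² = (-1*3 + 925)² = (-3 + 925)² = 922² = 850084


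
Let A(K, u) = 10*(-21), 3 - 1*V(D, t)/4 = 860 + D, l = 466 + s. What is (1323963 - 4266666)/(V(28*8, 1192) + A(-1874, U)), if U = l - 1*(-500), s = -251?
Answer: 2942703/4534 ≈ 649.03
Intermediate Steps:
l = 215 (l = 466 - 251 = 215)
V(D, t) = -3428 - 4*D (V(D, t) = 12 - 4*(860 + D) = 12 + (-3440 - 4*D) = -3428 - 4*D)
U = 715 (U = 215 - 1*(-500) = 215 + 500 = 715)
A(K, u) = -210
(1323963 - 4266666)/(V(28*8, 1192) + A(-1874, U)) = (1323963 - 4266666)/((-3428 - 112*8) - 210) = -2942703/((-3428 - 4*224) - 210) = -2942703/((-3428 - 896) - 210) = -2942703/(-4324 - 210) = -2942703/(-4534) = -2942703*(-1/4534) = 2942703/4534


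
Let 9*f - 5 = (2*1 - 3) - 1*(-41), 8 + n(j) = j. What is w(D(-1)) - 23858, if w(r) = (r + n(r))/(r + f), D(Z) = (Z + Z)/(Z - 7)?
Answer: -167016/7 ≈ -23859.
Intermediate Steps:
D(Z) = 2*Z/(-7 + Z) (D(Z) = (2*Z)/(-7 + Z) = 2*Z/(-7 + Z))
n(j) = -8 + j
f = 5 (f = 5/9 + ((2*1 - 3) - 1*(-41))/9 = 5/9 + ((2 - 3) + 41)/9 = 5/9 + (-1 + 41)/9 = 5/9 + (1/9)*40 = 5/9 + 40/9 = 5)
w(r) = (-8 + 2*r)/(5 + r) (w(r) = (r + (-8 + r))/(r + 5) = (-8 + 2*r)/(5 + r))
w(D(-1)) - 23858 = 2*(-4 + 2*(-1)/(-7 - 1))/(5 + 2*(-1)/(-7 - 1)) - 23858 = 2*(-4 + 2*(-1)/(-8))/(5 + 2*(-1)/(-8)) - 23858 = 2*(-4 + 2*(-1)*(-1/8))/(5 + 2*(-1)*(-1/8)) - 23858 = 2*(-4 + 1/4)/(5 + 1/4) - 23858 = 2*(-15/4)/(21/4) - 23858 = 2*(4/21)*(-15/4) - 23858 = -10/7 - 23858 = -167016/7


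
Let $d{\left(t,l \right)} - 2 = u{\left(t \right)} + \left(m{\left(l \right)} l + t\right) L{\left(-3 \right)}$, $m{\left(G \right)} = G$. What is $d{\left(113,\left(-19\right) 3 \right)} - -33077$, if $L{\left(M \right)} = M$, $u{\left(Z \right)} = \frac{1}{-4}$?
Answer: $\frac{91971}{4} \approx 22993.0$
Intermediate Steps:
$u{\left(Z \right)} = - \frac{1}{4}$
$d{\left(t,l \right)} = \frac{7}{4} - 3 t - 3 l^{2}$ ($d{\left(t,l \right)} = 2 + \left(- \frac{1}{4} + \left(l l + t\right) \left(-3\right)\right) = 2 + \left(- \frac{1}{4} + \left(l^{2} + t\right) \left(-3\right)\right) = 2 + \left(- \frac{1}{4} + \left(t + l^{2}\right) \left(-3\right)\right) = 2 - \left(\frac{1}{4} + 3 t + 3 l^{2}\right) = \frac{7}{4} - 3 t - 3 l^{2}$)
$d{\left(113,\left(-19\right) 3 \right)} - -33077 = \left(\frac{7}{4} - 339 - 3 \left(\left(-19\right) 3\right)^{2}\right) - -33077 = \left(\frac{7}{4} - 339 - 3 \left(-57\right)^{2}\right) + 33077 = \left(\frac{7}{4} - 339 - 9747\right) + 33077 = - \frac{40337}{4} + 33077 = \frac{91971}{4}$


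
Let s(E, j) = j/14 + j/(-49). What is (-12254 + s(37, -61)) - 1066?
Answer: -1305665/98 ≈ -13323.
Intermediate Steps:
s(E, j) = 5*j/98 (s(E, j) = j*(1/14) + j*(-1/49) = j/14 - j/49 = 5*j/98)
(-12254 + s(37, -61)) - 1066 = (-12254 + (5/98)*(-61)) - 1066 = (-12254 - 305/98) - 1066 = -1201197/98 - 1066 = -1305665/98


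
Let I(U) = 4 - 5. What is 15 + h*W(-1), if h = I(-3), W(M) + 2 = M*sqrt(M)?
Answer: 17 + I ≈ 17.0 + 1.0*I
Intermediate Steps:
I(U) = -1
W(M) = -2 + M**(3/2) (W(M) = -2 + M*sqrt(M) = -2 + M**(3/2))
h = -1
15 + h*W(-1) = 15 - (-2 + (-1)**(3/2)) = 15 - (-2 - I) = 15 + (2 + I) = 17 + I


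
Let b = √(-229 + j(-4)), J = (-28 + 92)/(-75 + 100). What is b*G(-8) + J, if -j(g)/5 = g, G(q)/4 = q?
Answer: 64/25 - 32*I*√209 ≈ 2.56 - 462.62*I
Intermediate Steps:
J = 64/25 ≈ 2.5600
G(q) = 4*q
j(g) = -5*g
b = I*√209 (b = √(-229 - 5*(-4)) = √(-229 + 20) = √(-209) = I*√209 ≈ 14.457*I)
b*G(-8) + J = (I*√209)*(4*(-8)) + 64/25 = (I*√209)*(-32) + 64/25 = -32*I*√209 + 64/25 = 64/25 - 32*I*√209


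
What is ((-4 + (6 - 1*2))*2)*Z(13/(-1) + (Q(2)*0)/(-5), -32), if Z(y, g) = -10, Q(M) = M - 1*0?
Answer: 0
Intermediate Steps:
Q(M) = M (Q(M) = M + 0 = M)
((-4 + (6 - 1*2))*2)*Z(13/(-1) + (Q(2)*0)/(-5), -32) = ((-4 + (6 - 1*2))*2)*(-10) = ((-4 + (6 - 2))*2)*(-10) = ((-4 + 4)*2)*(-10) = (0*2)*(-10) = 0*(-10) = 0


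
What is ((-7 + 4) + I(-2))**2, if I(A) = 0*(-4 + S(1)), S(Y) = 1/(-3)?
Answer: 9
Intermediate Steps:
S(Y) = -1/3
I(A) = 0 (I(A) = 0*(-4 - 1/3) = 0*(-13/3) = 0)
((-7 + 4) + I(-2))**2 = ((-7 + 4) + 0)**2 = (-3 + 0)**2 = (-3)**2 = 9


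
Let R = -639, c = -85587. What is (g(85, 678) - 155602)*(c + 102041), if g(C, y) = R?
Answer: -2570789414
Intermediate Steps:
g(C, y) = -639
(g(85, 678) - 155602)*(c + 102041) = (-639 - 155602)*(-85587 + 102041) = -156241*16454 = -2570789414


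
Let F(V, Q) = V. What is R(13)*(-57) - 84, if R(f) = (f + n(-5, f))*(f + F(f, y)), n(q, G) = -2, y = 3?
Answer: -16386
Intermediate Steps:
R(f) = 2*f*(-2 + f) (R(f) = (f - 2)*(f + f) = (-2 + f)*(2*f) = 2*f*(-2 + f))
R(13)*(-57) - 84 = (2*13*(-2 + 13))*(-57) - 84 = (2*13*11)*(-57) - 84 = 286*(-57) - 84 = -16302 - 84 = -16386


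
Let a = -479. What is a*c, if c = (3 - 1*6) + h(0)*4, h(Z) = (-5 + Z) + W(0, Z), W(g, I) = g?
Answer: 11017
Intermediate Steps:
h(Z) = -5 + Z (h(Z) = (-5 + Z) + 0 = -5 + Z)
c = -23 (c = (3 - 1*6) + (-5 + 0)*4 = (3 - 6) - 5*4 = -3 - 20 = -23)
a*c = -479*(-23) = 11017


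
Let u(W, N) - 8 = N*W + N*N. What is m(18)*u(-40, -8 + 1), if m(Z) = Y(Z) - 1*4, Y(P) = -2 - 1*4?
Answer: -3370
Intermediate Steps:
Y(P) = -6 (Y(P) = -2 - 4 = -6)
u(W, N) = 8 + N² + N*W (u(W, N) = 8 + (N*W + N*N) = 8 + (N*W + N²) = 8 + (N² + N*W) = 8 + N² + N*W)
m(Z) = -10 (m(Z) = -6 - 1*4 = -6 - 4 = -10)
m(18)*u(-40, -8 + 1) = -10*(8 + (-8 + 1)² + (-8 + 1)*(-40)) = -10*(8 + (-7)² - 7*(-40)) = -10*(8 + 49 + 280) = -10*337 = -3370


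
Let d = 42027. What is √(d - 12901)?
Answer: √29126 ≈ 170.66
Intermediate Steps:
√(d - 12901) = √(42027 - 12901) = √29126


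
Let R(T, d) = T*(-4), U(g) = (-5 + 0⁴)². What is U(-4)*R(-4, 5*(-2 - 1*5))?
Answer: 400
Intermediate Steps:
U(g) = 25 (U(g) = (-5 + 0)² = (-5)² = 25)
R(T, d) = -4*T
U(-4)*R(-4, 5*(-2 - 1*5)) = 25*(-4*(-4)) = 25*16 = 400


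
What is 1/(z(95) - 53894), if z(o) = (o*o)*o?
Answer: 1/803481 ≈ 1.2446e-6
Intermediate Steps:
z(o) = o**3 (z(o) = o**2*o = o**3)
1/(z(95) - 53894) = 1/(95**3 - 53894) = 1/(857375 - 53894) = 1/803481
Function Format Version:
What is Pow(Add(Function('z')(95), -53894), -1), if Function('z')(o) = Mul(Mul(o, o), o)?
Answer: Rational(1, 803481) ≈ 1.2446e-6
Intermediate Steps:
Function('z')(o) = Pow(o, 3) (Function('z')(o) = Mul(Pow(o, 2), o) = Pow(o, 3))
Pow(Add(Function('z')(95), -53894), -1) = Pow(Add(Pow(95, 3), -53894), -1) = Pow(Add(857375, -53894), -1) = Pow(803481, -1) = Rational(1, 803481)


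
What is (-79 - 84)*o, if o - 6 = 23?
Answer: -4727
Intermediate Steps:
o = 29 (o = 6 + 23 = 29)
(-79 - 84)*o = (-79 - 84)*29 = -163*29 = -4727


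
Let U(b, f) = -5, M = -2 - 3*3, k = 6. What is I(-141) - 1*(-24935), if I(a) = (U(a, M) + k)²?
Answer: 24936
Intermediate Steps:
M = -11 (M = -2 - 9 = -11)
I(a) = 1 (I(a) = (-5 + 6)² = 1² = 1)
I(-141) - 1*(-24935) = 1 - 1*(-24935) = 1 + 24935 = 24936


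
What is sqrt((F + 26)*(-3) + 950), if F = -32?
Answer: 22*sqrt(2) ≈ 31.113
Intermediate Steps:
sqrt((F + 26)*(-3) + 950) = sqrt((-32 + 26)*(-3) + 950) = sqrt(-6*(-3) + 950) = sqrt(18 + 950) = sqrt(968) = 22*sqrt(2)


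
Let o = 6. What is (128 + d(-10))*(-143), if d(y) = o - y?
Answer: -20592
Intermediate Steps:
d(y) = 6 - y
(128 + d(-10))*(-143) = (128 + (6 - 1*(-10)))*(-143) = (128 + (6 + 10))*(-143) = (128 + 16)*(-143) = 144*(-143) = -20592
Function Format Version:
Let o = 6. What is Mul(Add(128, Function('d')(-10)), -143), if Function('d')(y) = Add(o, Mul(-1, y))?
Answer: -20592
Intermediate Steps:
Function('d')(y) = Add(6, Mul(-1, y))
Mul(Add(128, Function('d')(-10)), -143) = Mul(Add(128, Add(6, Mul(-1, -10))), -143) = Mul(Add(128, Add(6, 10)), -143) = Mul(Add(128, 16), -143) = Mul(144, -143) = -20592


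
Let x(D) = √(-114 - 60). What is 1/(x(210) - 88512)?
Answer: -14752/1305729053 - I*√174/7834374318 ≈ -1.1298e-5 - 1.6837e-9*I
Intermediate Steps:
x(D) = I*√174 (x(D) = √(-174) = I*√174)
1/(x(210) - 88512) = 1/(I*√174 - 88512) = 1/(-88512 + I*√174)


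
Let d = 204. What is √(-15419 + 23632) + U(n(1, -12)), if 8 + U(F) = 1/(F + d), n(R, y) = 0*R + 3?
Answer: -1655/207 + √8213 ≈ 82.630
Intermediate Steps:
n(R, y) = 3 (n(R, y) = 0 + 3 = 3)
U(F) = -8 + 1/(204 + F) (U(F) = -8 + 1/(F + 204) = -8 + 1/(204 + F))
√(-15419 + 23632) + U(n(1, -12)) = √(-15419 + 23632) + (-1631 - 8*3)/(204 + 3) = √8213 + (-1631 - 24)/207 = √8213 + (1/207)*(-1655) = √8213 - 1655/207 = -1655/207 + √8213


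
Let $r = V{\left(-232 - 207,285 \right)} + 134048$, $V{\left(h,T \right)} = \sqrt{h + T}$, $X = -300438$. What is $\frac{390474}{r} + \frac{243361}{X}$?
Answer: $\frac{5676341112424019}{2699265150454302} - \frac{195237 i \sqrt{154}}{8984433229} \approx 2.1029 - 0.00026967 i$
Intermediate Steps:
$V{\left(h,T \right)} = \sqrt{T + h}$
$r = 134048 + i \sqrt{154}$ ($r = \sqrt{285 - 439} + 134048 = \sqrt{-154} + 134048 = i \sqrt{154} + 134048 = 134048 + i \sqrt{154} \approx 1.3405 \cdot 10^{5} + 12.41 i$)
$\frac{390474}{r} + \frac{243361}{X} = \frac{390474}{134048 + i \sqrt{154}} + \frac{243361}{-300438} = \frac{390474}{134048 + i \sqrt{154}} + 243361 \left(- \frac{1}{300438}\right) = \frac{390474}{134048 + i \sqrt{154}} - \frac{243361}{300438} = - \frac{243361}{300438} + \frac{390474}{134048 + i \sqrt{154}}$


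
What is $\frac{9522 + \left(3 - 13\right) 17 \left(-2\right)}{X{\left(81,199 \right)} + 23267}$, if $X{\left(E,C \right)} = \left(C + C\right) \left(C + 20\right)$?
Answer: $\frac{9862}{110429} \approx 0.089306$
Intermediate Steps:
$X{\left(E,C \right)} = 2 C \left(20 + C\right)$
$\frac{9522 + \left(3 - 13\right) 17 \left(-2\right)}{X{\left(81,199 \right)} + 23267} = \frac{9522 + \left(3 - 13\right) 17 \left(-2\right)}{2 \cdot 199 \left(20 + 199\right) + 23267} = \frac{9522 + \left(3 - 13\right) 17 \left(-2\right)}{2 \cdot 199 \cdot 219 + 23267} = \frac{9522 + \left(-10\right) 17 \left(-2\right)}{87162 + 23267} = \frac{9522 - -340}{110429} = \left(9522 + 340\right) \frac{1}{110429} = 9862 \cdot \frac{1}{110429} = \frac{9862}{110429}$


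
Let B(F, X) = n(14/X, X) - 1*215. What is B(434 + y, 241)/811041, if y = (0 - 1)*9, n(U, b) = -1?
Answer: -72/270347 ≈ -0.00026632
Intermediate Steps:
y = -9 (y = -1*9 = -9)
B(F, X) = -216 (B(F, X) = -1 - 1*215 = -1 - 215 = -216)
B(434 + y, 241)/811041 = -216/811041 = -216*1/811041 = -72/270347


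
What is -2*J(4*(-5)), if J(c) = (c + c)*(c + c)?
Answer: -3200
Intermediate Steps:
J(c) = 4*c² (J(c) = (2*c)*(2*c) = 4*c²)
-2*J(4*(-5)) = -8*(4*(-5))² = -8*(-20)² = -8*400 = -2*1600 = -3200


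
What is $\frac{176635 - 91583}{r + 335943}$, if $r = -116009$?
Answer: $\frac{3866}{9997} \approx 0.38672$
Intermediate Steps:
$\frac{176635 - 91583}{r + 335943} = \frac{176635 - 91583}{-116009 + 335943} = \frac{85052}{219934} = 85052 \cdot \frac{1}{219934} = \frac{3866}{9997}$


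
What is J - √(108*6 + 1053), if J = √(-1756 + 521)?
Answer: -9*√21 + I*√1235 ≈ -41.243 + 35.143*I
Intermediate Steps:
J = I*√1235 (J = √(-1235) = I*√1235 ≈ 35.143*I)
J - √(108*6 + 1053) = I*√1235 - √(108*6 + 1053) = I*√1235 - √(648 + 1053) = I*√1235 - √1701 = I*√1235 - 9*√21 = -9*√21 + I*√1235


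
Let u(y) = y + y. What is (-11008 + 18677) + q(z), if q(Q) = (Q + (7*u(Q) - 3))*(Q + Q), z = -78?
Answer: 190657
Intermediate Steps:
u(y) = 2*y
q(Q) = 2*Q*(-3 + 15*Q) (q(Q) = (Q + (7*(2*Q) - 3))*(Q + Q) = (Q + (14*Q - 3))*(2*Q) = (Q + (-3 + 14*Q))*(2*Q) = (-3 + 15*Q)*(2*Q) = 2*Q*(-3 + 15*Q))
(-11008 + 18677) + q(z) = (-11008 + 18677) + 6*(-78)*(-1 + 5*(-78)) = 7669 + 6*(-78)*(-1 - 390) = 7669 + 6*(-78)*(-391) = 7669 + 182988 = 190657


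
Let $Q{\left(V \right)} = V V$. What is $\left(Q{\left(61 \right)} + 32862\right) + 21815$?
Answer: $58398$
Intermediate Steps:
$Q{\left(V \right)} = V^{2}$
$\left(Q{\left(61 \right)} + 32862\right) + 21815 = \left(61^{2} + 32862\right) + 21815 = \left(3721 + 32862\right) + 21815 = 36583 + 21815 = 58398$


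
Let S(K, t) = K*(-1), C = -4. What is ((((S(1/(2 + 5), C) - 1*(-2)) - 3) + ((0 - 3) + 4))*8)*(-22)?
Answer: 176/7 ≈ 25.143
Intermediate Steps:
S(K, t) = -K
((((S(1/(2 + 5), C) - 1*(-2)) - 3) + ((0 - 3) + 4))*8)*(-22) = ((((-1/(2 + 5) - 1*(-2)) - 3) + ((0 - 3) + 4))*8)*(-22) = ((((-1/7 + 2) - 3) + (-3 + 4))*8)*(-22) = ((((-1*⅐ + 2) - 3) + 1)*8)*(-22) = ((((-⅐ + 2) - 3) + 1)*8)*(-22) = (((13/7 - 3) + 1)*8)*(-22) = ((-8/7 + 1)*8)*(-22) = -⅐*8*(-22) = -8/7*(-22) = 176/7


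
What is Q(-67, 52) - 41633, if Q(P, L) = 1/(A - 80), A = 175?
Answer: -3955134/95 ≈ -41633.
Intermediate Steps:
Q(P, L) = 1/95 (Q(P, L) = 1/(175 - 80) = 1/95)
Q(-67, 52) - 41633 = 1/95 - 41633 = -3955134/95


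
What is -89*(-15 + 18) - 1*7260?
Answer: -7527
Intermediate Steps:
-89*(-15 + 18) - 1*7260 = -89*3 - 7260 = -267 - 7260 = -7527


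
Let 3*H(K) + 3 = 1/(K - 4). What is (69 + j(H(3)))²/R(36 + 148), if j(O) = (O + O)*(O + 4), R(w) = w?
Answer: 310249/14904 ≈ 20.816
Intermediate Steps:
H(K) = -1 + 1/(3*(-4 + K)) (H(K) = -1 + 1/(3*(K - 4)) = -1 + 1/(3*(-4 + K)))
j(O) = 2*O*(4 + O) (j(O) = (2*O)*(4 + O) = 2*O*(4 + O))
(69 + j(H(3)))²/R(36 + 148) = (69 + 2*((13/3 - 1*3)/(-4 + 3))*(4 + (13/3 - 1*3)/(-4 + 3)))²/(36 + 148) = (69 + 2*((13/3 - 3)/(-1))*(4 + (13/3 - 3)/(-1)))²/184 = (69 + 2*(-1*4/3)*(4 - 1*4/3))²*(1/184) = (69 + 2*(-4/3)*(4 - 4/3))²*(1/184) = (69 + 2*(-4/3)*(8/3))²*(1/184) = (69 - 64/9)²*(1/184) = (557/9)²*(1/184) = (310249/81)*(1/184) = 310249/14904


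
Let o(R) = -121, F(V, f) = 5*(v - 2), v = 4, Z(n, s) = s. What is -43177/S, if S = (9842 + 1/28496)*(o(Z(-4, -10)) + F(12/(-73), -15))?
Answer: 1230371792/31130797263 ≈ 0.039523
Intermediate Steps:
F(V, f) = 10 (F(V, f) = 5*(4 - 2) = 5*2 = 10)
S = -31130797263/28496 (S = (9842 + 1/28496)*(-121 + 10) = (9842 + 1/28496)*(-111) = (280457633/28496)*(-111) = -31130797263/28496 ≈ -1.0925e+6)
-43177/S = -43177/(-31130797263/28496) = -43177*(-28496/31130797263) = 1230371792/31130797263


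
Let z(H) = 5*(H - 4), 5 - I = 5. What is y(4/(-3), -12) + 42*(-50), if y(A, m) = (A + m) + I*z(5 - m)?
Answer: -6340/3 ≈ -2113.3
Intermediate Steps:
I = 0 (I = 5 - 1*5 = 5 - 5 = 0)
z(H) = -20 + 5*H (z(H) = 5*(-4 + H) = -20 + 5*H)
y(A, m) = A + m (y(A, m) = (A + m) + 0*(-20 + 5*(5 - m)) = (A + m) + 0*(-20 + (25 - 5*m)) = (A + m) + 0*(5 - 5*m) = (A + m) + 0 = A + m)
y(4/(-3), -12) + 42*(-50) = (4/(-3) - 12) + 42*(-50) = (4*(-1/3) - 12) - 2100 = (-4/3 - 12) - 2100 = -40/3 - 2100 = -6340/3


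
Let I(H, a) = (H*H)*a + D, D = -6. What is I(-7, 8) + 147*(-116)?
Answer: -16666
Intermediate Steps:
I(H, a) = -6 + a*H**2 (I(H, a) = (H*H)*a - 6 = H**2*a - 6 = a*H**2 - 6 = -6 + a*H**2)
I(-7, 8) + 147*(-116) = (-6 + 8*(-7)**2) + 147*(-116) = (-6 + 8*49) - 17052 = (-6 + 392) - 17052 = 386 - 17052 = -16666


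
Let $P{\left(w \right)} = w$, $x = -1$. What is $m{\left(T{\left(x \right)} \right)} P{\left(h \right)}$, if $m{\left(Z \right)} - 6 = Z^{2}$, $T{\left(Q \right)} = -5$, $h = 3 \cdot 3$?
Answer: $279$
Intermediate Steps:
$h = 9$
$m{\left(Z \right)} = 6 + Z^{2}$
$m{\left(T{\left(x \right)} \right)} P{\left(h \right)} = \left(6 + \left(-5\right)^{2}\right) 9 = \left(6 + 25\right) 9 = 31 \cdot 9 = 279$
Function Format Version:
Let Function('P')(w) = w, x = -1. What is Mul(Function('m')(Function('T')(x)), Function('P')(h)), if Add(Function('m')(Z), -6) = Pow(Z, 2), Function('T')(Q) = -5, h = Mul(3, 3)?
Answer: 279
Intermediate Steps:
h = 9
Function('m')(Z) = Add(6, Pow(Z, 2))
Mul(Function('m')(Function('T')(x)), Function('P')(h)) = Mul(Add(6, Pow(-5, 2)), 9) = Mul(Add(6, 25), 9) = Mul(31, 9) = 279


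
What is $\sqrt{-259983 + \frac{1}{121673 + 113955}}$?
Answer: $\frac{i \sqrt{3608600072544961}}{117814} \approx 509.89 i$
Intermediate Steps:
$\sqrt{-259983 + \frac{1}{121673 + 113955}} = \sqrt{-259983 + \frac{1}{235628}} = \sqrt{- \frac{61259274323}{235628}} = \frac{i \sqrt{3608600072544961}}{117814}$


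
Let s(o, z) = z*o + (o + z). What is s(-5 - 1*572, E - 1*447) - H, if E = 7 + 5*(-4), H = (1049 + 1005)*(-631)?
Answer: 1560457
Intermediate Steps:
H = -1296074 (H = 2054*(-631) = -1296074)
E = -13 (E = 7 - 20 = -13)
s(o, z) = o + z + o*z (s(o, z) = o*z + (o + z) = o + z + o*z)
s(-5 - 1*572, E - 1*447) - H = ((-5 - 1*572) + (-13 - 1*447) + (-5 - 1*572)*(-13 - 1*447)) - 1*(-1296074) = ((-5 - 572) + (-13 - 447) + (-5 - 572)*(-13 - 447)) + 1296074 = (-577 - 460 - 577*(-460)) + 1296074 = (-577 - 460 + 265420) + 1296074 = 264383 + 1296074 = 1560457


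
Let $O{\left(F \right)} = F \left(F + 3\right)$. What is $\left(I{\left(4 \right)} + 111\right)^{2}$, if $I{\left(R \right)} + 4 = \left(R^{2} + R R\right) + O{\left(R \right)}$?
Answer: $27889$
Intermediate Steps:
$O{\left(F \right)} = F \left(3 + F\right)$
$I{\left(R \right)} = -4 + 2 R^{2} + R \left(3 + R\right)$ ($I{\left(R \right)} = -4 + \left(\left(R^{2} + R R\right) + R \left(3 + R\right)\right) = -4 + \left(\left(R^{2} + R^{2}\right) + R \left(3 + R\right)\right) = -4 + \left(2 R^{2} + R \left(3 + R\right)\right) = -4 + 2 R^{2} + R \left(3 + R\right)$)
$\left(I{\left(4 \right)} + 111\right)^{2} = \left(\left(-4 + 3 \cdot 4 + 3 \cdot 4^{2}\right) + 111\right)^{2} = \left(\left(-4 + 12 + 3 \cdot 16\right) + 111\right)^{2} = \left(\left(-4 + 12 + 48\right) + 111\right)^{2} = \left(56 + 111\right)^{2} = 167^{2} = 27889$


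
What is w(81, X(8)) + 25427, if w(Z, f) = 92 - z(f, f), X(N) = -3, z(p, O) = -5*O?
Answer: 25504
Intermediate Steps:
w(Z, f) = 92 + 5*f (w(Z, f) = 92 - (-5)*f = 92 + 5*f)
w(81, X(8)) + 25427 = (92 + 5*(-3)) + 25427 = (92 - 15) + 25427 = 77 + 25427 = 25504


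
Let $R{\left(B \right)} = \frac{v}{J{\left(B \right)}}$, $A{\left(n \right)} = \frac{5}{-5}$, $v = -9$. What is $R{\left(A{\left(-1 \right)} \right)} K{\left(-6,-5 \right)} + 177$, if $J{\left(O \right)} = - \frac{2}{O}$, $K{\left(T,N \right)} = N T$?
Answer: $42$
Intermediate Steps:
$A{\left(n \right)} = -1$ ($A{\left(n \right)} = 5 \left(- \frac{1}{5}\right) = -1$)
$R{\left(B \right)} = \frac{9 B}{2}$ ($R{\left(B \right)} = - \frac{9}{\left(-2\right) \frac{1}{B}} = - 9 \left(- \frac{B}{2}\right) = \frac{9 B}{2}$)
$R{\left(A{\left(-1 \right)} \right)} K{\left(-6,-5 \right)} + 177 = \frac{9}{2} \left(-1\right) \left(\left(-5\right) \left(-6\right)\right) + 177 = \left(- \frac{9}{2}\right) 30 + 177 = -135 + 177 = 42$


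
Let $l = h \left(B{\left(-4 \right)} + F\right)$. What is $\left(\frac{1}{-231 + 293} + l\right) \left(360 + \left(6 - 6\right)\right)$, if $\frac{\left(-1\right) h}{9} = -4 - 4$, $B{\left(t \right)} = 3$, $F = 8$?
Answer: $\frac{8838900}{31} \approx 2.8513 \cdot 10^{5}$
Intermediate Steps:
$h = 72$ ($h = - 9 \left(-4 - 4\right) = \left(-9\right) \left(-8\right) = 72$)
$l = 792$ ($l = 72 \left(3 + 8\right) = 72 \cdot 11 = 792$)
$\left(\frac{1}{-231 + 293} + l\right) \left(360 + \left(6 - 6\right)\right) = \left(\frac{1}{-231 + 293} + 792\right) \left(360 + \left(6 - 6\right)\right) = \left(\frac{1}{62} + 792\right) \left(360 + \left(6 - 6\right)\right) = \left(\frac{1}{62} + 792\right) \left(360 + 0\right) = \frac{49105}{62} \cdot 360 = \frac{8838900}{31}$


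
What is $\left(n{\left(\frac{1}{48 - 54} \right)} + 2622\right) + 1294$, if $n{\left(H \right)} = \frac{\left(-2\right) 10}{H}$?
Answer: $4036$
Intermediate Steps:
$n{\left(H \right)} = - \frac{20}{H}$
$\left(n{\left(\frac{1}{48 - 54} \right)} + 2622\right) + 1294 = \left(- \frac{20}{\frac{1}{48 - 54}} + 2622\right) + 1294 = \left(- \frac{20}{\frac{1}{-6}} + 2622\right) + 1294 = \left(- \frac{20}{- \frac{1}{6}} + 2622\right) + 1294 = \left(\left(-20\right) \left(-6\right) + 2622\right) + 1294 = \left(120 + 2622\right) + 1294 = 2742 + 1294 = 4036$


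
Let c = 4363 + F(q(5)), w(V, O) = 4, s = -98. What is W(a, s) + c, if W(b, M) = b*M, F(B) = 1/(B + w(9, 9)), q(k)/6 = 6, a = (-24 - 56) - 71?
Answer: 766441/40 ≈ 19161.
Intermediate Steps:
a = -151 (a = -80 - 71 = -151)
q(k) = 36 (q(k) = 6*6 = 36)
F(B) = 1/(4 + B) (F(B) = 1/(B + 4) = 1/(4 + B))
c = 174521/40 (c = 4363 + 1/(4 + 36) = 4363 + 1/40 = 174521/40 ≈ 4363.0)
W(b, M) = M*b
W(a, s) + c = -98*(-151) + 174521/40 = 14798 + 174521/40 = 766441/40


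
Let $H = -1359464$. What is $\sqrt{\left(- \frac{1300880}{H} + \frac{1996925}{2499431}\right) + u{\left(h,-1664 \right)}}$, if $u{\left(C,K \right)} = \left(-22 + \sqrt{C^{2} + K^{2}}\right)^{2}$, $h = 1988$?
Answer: $\frac{\sqrt{1212566652166710101820608353601 - 31750489179534025609830704 \sqrt{420065}}}{424735808123} \approx 2570.5$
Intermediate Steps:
$\sqrt{\left(- \frac{1300880}{H} + \frac{1996925}{2499431}\right) + u{\left(h,-1664 \right)}} = \sqrt{\left(- \frac{1300880}{-1359464} + \frac{1996925}{2499431}\right) + \left(-22 + \sqrt{1988^{2} + \left(-1664\right)^{2}}\right)^{2}} = \sqrt{\left(\left(-1300880\right) \left(- \frac{1}{1359464}\right) + 1996925 \cdot \frac{1}{2499431}\right) + \left(-22 + \sqrt{3952144 + 2768896}\right)^{2}} = \sqrt{\left(\frac{162610}{169933} + \frac{1996925}{2499431}\right) + \left(-22 + \sqrt{6721040}\right)^{2}} = \sqrt{\frac{745775930935}{424735808123} + \left(-22 + 4 \sqrt{420065}\right)^{2}}$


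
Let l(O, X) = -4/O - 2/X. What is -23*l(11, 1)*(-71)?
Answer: -42458/11 ≈ -3859.8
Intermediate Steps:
-23*l(11, 1)*(-71) = -23*(-4/11 - 2/1)*(-71) = -23*(-4*1/11 - 2*1)*(-71) = -23*(-4/11 - 2)*(-71) = -23*(-26/11)*(-71) = (598/11)*(-71) = -42458/11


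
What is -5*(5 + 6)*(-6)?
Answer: 330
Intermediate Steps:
-5*(5 + 6)*(-6) = -5*11*(-6) = -55*(-6) = 330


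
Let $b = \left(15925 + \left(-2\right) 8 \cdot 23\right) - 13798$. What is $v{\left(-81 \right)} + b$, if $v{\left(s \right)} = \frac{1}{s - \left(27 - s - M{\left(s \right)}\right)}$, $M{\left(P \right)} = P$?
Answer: $\frac{474929}{270} \approx 1759.0$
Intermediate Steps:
$b = 1759$ ($b = \left(15925 - 368\right) - 13798 = 15557 - 13798 = 1759$)
$v{\left(s \right)} = \frac{1}{-27 + 3 s}$ ($v{\left(s \right)} = \frac{1}{s + \left(\left(s + s\right) - 27\right)} = \frac{1}{s + \left(2 s - 27\right)} = \frac{1}{s + \left(-27 + 2 s\right)} = \frac{1}{-27 + 3 s}$)
$v{\left(-81 \right)} + b = \frac{1}{3 \left(-9 - 81\right)} + 1759 = \frac{1}{3 \left(-90\right)} + 1759 = \frac{1}{3} \left(- \frac{1}{90}\right) + 1759 = - \frac{1}{270} + 1759 = \frac{474929}{270}$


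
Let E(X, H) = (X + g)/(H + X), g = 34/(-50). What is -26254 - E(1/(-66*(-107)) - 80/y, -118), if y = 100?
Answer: -550654676479/20974115 ≈ -26254.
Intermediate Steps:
g = -17/25 (g = 34*(-1/50) = -17/25 ≈ -0.68000)
E(X, H) = (-17/25 + X)/(H + X) (E(X, H) = (X - 17/25)/(H + X) = (-17/25 + X)/(H + X))
-26254 - E(1/(-66*(-107)) - 80/y, -118) = -26254 - (-17/25 + (1/(-66*(-107)) - 80/100))/(-118 + (1/(-66*(-107)) - 80/100)) = -26254 - (-17/25 + (-1/66*(-1/107) - 80*1/100))/(-118 + (-1/66*(-1/107) - 80*1/100)) = -26254 - (-17/25 + (1/7062 - ⅘))/(-118 + (1/7062 - ⅘)) = -26254 - (-17/25 - 28243/35310)/(-118 - 28243/35310) = -26254 - (-261269)/((-4194823/35310)*176550) = -26254 - (-35310)*(-261269)/(4194823*176550) = -26254 - 1*261269/20974115 = -26254 - 261269/20974115 = -550654676479/20974115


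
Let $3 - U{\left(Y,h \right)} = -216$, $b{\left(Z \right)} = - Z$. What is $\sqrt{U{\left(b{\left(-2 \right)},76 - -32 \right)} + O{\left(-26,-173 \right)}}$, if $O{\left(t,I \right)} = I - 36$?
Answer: $\sqrt{10} \approx 3.1623$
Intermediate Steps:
$U{\left(Y,h \right)} = 219$ ($U{\left(Y,h \right)} = 3 - -216 = 3 + 216 = 219$)
$O{\left(t,I \right)} = -36 + I$
$\sqrt{U{\left(b{\left(-2 \right)},76 - -32 \right)} + O{\left(-26,-173 \right)}} = \sqrt{219 - 209} = \sqrt{10}$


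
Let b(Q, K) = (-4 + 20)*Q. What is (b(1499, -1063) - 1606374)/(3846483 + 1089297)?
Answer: -158239/493578 ≈ -0.32060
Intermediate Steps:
b(Q, K) = 16*Q
(b(1499, -1063) - 1606374)/(3846483 + 1089297) = (16*1499 - 1606374)/(3846483 + 1089297) = (23984 - 1606374)/4935780 = -1582390*1/4935780 = -158239/493578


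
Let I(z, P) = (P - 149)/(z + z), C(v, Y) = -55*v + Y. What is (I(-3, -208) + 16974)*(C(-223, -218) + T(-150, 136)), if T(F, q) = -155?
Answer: 202562382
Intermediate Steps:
C(v, Y) = Y - 55*v
I(z, P) = (-149 + P)/(2*z) (I(z, P) = (-149 + P)/((2*z)) = (-149 + P)*(1/(2*z)) = (-149 + P)/(2*z))
(I(-3, -208) + 16974)*(C(-223, -218) + T(-150, 136)) = ((1/2)*(-149 - 208)/(-3) + 16974)*((-218 - 55*(-223)) - 155) = ((1/2)*(-1/3)*(-357) + 16974)*((-218 + 12265) - 155) = (119/2 + 16974)*(12047 - 155) = (34067/2)*11892 = 202562382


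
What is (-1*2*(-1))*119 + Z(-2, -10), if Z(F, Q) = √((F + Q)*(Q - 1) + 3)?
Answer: 238 + 3*√15 ≈ 249.62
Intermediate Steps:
Z(F, Q) = √(3 + (-1 + Q)*(F + Q)) (Z(F, Q) = √((F + Q)*(-1 + Q) + 3) = √((-1 + Q)*(F + Q) + 3) = √(3 + (-1 + Q)*(F + Q)))
(-1*2*(-1))*119 + Z(-2, -10) = (-1*2*(-1))*119 + √(3 + (-10)² - 1*(-2) - 1*(-10) - 2*(-10)) = -2*(-1)*119 + √(3 + 100 + 2 + 10 + 20) = 2*119 + √135 = 238 + 3*√15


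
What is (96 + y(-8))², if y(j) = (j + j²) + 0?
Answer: 23104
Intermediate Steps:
y(j) = j + j²
(96 + y(-8))² = (96 - 8*(1 - 8))² = (96 - 8*(-7))² = (96 + 56)² = 152² = 23104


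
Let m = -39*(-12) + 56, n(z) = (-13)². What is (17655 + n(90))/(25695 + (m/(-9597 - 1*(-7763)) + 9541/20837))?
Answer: 1299895408/1873936059 ≈ 0.69367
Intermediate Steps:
n(z) = 169
m = 524 (m = 468 + 56 = 524)
(17655 + n(90))/(25695 + (m/(-9597 - 1*(-7763)) + 9541/20837)) = (17655 + 169)/(25695 + (524/(-9597 - 1*(-7763)) + 9541/20837)) = 17824/(25695 + (524/(-9597 + 7763) + 9541*(1/20837))) = 17824/(25695 + (524/(-1834) + 9541/20837)) = 17824/(25695 + (524*(-1/1834) + 9541/20837)) = 17824/(25695 + (-2/7 + 9541/20837)) = 17824/(25695 + 25113/145859) = 17824/(3747872118/145859) = 17824*(145859/3747872118) = 1299895408/1873936059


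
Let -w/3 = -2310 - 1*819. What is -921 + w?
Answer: 8466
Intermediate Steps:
w = 9387 (w = -3*(-2310 - 1*819) = -3*(-2310 - 819) = -3*(-3129) = 9387)
-921 + w = -921 + 9387 = 8466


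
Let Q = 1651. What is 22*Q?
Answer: 36322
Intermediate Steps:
22*Q = 22*1651 = 36322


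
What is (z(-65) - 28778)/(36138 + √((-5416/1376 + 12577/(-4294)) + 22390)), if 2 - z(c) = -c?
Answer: -384888486122472/482260036734877 + 57682*√763100793439699/482260036734877 ≈ -0.79479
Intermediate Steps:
z(c) = 2 + c (z(c) = 2 - (-1)*c = 2 + c)
(z(-65) - 28778)/(36138 + √((-5416/1376 + 12577/(-4294)) + 22390)) = ((2 - 65) - 28778)/(36138 + √((-5416/1376 + 12577/(-4294)) + 22390)) = (-63 - 28778)/(36138 + √((-5416*1/1376 + 12577*(-1/4294)) + 22390)) = -28841/(36138 + √((-677/172 - 12577/4294) + 22390)) = -28841/(36138 + √(-2535141/369284 + 22390)) = -28841/(36138 + √(8265733619/369284)) = -28841/(36138 + √763100793439699/184642)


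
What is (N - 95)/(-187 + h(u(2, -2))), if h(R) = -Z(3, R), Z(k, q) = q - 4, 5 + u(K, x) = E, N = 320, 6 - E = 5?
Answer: -225/179 ≈ -1.2570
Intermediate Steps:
E = 1 (E = 6 - 1*5 = 6 - 5 = 1)
u(K, x) = -4 (u(K, x) = -5 + 1 = -4)
Z(k, q) = -4 + q
h(R) = 4 - R (h(R) = -(-4 + R) = 4 - R)
(N - 95)/(-187 + h(u(2, -2))) = (320 - 95)/(-187 + (4 - 1*(-4))) = 225/(-187 + (4 + 4)) = 225/(-187 + 8) = 225/(-179) = 225*(-1/179) = -225/179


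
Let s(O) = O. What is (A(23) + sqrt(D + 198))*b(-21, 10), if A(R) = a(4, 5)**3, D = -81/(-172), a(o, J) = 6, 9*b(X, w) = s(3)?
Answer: 72 + sqrt(163099)/86 ≈ 76.696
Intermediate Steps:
b(X, w) = 1/3 (b(X, w) = (1/9)*3 = 1/3)
D = 81/172 (D = -81*(-1/172) = 81/172 ≈ 0.47093)
A(R) = 216 (A(R) = 6**3 = 216)
(A(23) + sqrt(D + 198))*b(-21, 10) = (216 + sqrt(81/172 + 198))*(1/3) = (216 + sqrt(34137/172))*(1/3) = (216 + 3*sqrt(163099)/86)*(1/3) = 72 + sqrt(163099)/86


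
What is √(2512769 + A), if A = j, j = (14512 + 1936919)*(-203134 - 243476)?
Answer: I*√871526086141 ≈ 9.3356e+5*I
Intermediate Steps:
j = -871528598910 (j = 1951431*(-446610) = -871528598910)
A = -871528598910
√(2512769 + A) = √(2512769 - 871528598910) = √(-871526086141) = I*√871526086141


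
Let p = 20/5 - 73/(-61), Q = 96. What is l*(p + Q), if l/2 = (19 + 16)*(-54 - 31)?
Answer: -36729350/61 ≈ -6.0212e+5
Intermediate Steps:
l = -5950 (l = 2*((19 + 16)*(-54 - 31)) = 2*(35*(-85)) = 2*(-2975) = -5950)
p = 317/61 (p = 20*(⅕) - 73*(-1/61) = 4 + 73/61 = 317/61 ≈ 5.1967)
l*(p + Q) = -5950*(317/61 + 96) = -5950*6173/61 = -36729350/61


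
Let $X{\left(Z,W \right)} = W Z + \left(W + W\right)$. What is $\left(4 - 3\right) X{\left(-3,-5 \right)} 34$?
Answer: $170$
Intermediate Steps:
$X{\left(Z,W \right)} = 2 W + W Z$ ($X{\left(Z,W \right)} = W Z + 2 W = 2 W + W Z$)
$\left(4 - 3\right) X{\left(-3,-5 \right)} 34 = \left(4 - 3\right) \left(- 5 \left(2 - 3\right)\right) 34 = 1 \left(\left(-5\right) \left(-1\right)\right) 34 = 1 \cdot 5 \cdot 34 = 5 \cdot 34 = 170$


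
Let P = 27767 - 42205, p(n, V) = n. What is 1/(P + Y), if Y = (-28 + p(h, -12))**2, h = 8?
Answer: -1/14038 ≈ -7.1235e-5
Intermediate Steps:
Y = 400 (Y = (-28 + 8)**2 = (-20)**2 = 400)
P = -14438
1/(P + Y) = 1/(-14438 + 400) = 1/(-14038) = -1/14038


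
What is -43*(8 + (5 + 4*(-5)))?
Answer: 301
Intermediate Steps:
-43*(8 + (5 + 4*(-5))) = -43*(8 + (5 - 20)) = -43*(8 - 15) = -43*(-7) = 301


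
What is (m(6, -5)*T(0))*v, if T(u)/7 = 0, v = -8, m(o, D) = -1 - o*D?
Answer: 0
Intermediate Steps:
m(o, D) = -1 - D*o
T(u) = 0 (T(u) = 7*0 = 0)
(m(6, -5)*T(0))*v = ((-1 - 1*(-5)*6)*0)*(-8) = ((-1 + 30)*0)*(-8) = (29*0)*(-8) = 0*(-8) = 0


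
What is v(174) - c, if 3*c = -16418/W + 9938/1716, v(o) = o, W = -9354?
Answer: 76460471/445874 ≈ 171.48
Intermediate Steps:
c = 1121605/445874 (c = (-16418/(-9354) + 9938/1716)/3 = (-16418*(-1/9354) + 9938*(1/1716))/3 = (8209/4677 + 4969/858)/3 = (⅓)*(3364815/445874) = 1121605/445874 ≈ 2.5155)
v(174) - c = 174 - 1*1121605/445874 = 174 - 1121605/445874 = 76460471/445874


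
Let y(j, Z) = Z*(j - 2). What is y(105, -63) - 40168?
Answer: -46657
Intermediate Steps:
y(j, Z) = Z*(-2 + j)
y(105, -63) - 40168 = -63*(-2 + 105) - 40168 = -63*103 - 40168 = -6489 - 40168 = -46657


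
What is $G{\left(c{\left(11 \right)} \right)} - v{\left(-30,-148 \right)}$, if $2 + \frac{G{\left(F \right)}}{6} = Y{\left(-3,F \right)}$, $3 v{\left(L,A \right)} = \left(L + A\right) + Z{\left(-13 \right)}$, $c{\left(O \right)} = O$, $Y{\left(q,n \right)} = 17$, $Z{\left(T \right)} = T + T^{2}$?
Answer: $\frac{292}{3} \approx 97.333$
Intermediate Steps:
$v{\left(L,A \right)} = 52 + \frac{A}{3} + \frac{L}{3}$ ($v{\left(L,A \right)} = \frac{\left(L + A\right) - 13 \left(1 - 13\right)}{3} = \frac{\left(A + L\right) - -156}{3} = \frac{\left(A + L\right) + 156}{3} = \frac{156 + A + L}{3} = 52 + \frac{A}{3} + \frac{L}{3}$)
$G{\left(F \right)} = 90$ ($G{\left(F \right)} = -12 + 6 \cdot 17 = -12 + 102 = 90$)
$G{\left(c{\left(11 \right)} \right)} - v{\left(-30,-148 \right)} = 90 - \left(52 + \frac{1}{3} \left(-148\right) + \frac{1}{3} \left(-30\right)\right) = 90 - \left(52 - \frac{148}{3} - 10\right) = 90 - - \frac{22}{3} = 90 + \frac{22}{3} = \frac{292}{3}$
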